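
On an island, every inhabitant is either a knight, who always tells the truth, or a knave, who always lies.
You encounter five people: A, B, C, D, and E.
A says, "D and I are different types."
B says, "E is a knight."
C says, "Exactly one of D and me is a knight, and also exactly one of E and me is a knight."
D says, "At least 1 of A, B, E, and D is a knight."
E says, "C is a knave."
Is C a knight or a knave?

C is a knight.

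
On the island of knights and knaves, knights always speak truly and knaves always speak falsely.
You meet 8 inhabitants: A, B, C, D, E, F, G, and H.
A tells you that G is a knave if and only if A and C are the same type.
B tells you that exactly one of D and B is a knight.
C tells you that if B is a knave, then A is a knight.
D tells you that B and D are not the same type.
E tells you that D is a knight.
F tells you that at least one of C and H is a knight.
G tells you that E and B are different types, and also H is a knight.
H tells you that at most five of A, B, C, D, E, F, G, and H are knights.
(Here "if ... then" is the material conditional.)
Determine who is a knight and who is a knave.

As a knight, A's statement "G is a knave if and only if A and C are the same type" should be true; it is.
B (knave): "exactly one of D and B is a knight" — false. ✓
As a knight, C's statement "if B is a knave, then A is a knight" should be true; it is.
D (knave): "B and D are not the same type" — false. ✓
E is a knave, and the claim "D is a knight" is indeed false.
F is a knight, and the claim "at least one of C and H is a knight" is indeed true.
Since G is a knave, "E and B are different types, and also H is a knight" needs to be false, which holds.
H is a knight, so "at most five of A, B, C, D, E, F, G, and H are knights" must be true — and it is.

Knights: A, C, F, and H. Knaves: B, D, E, and G.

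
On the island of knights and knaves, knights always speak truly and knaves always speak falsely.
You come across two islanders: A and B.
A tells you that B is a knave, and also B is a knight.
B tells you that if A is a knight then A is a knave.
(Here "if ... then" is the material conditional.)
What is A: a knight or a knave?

A is a knave.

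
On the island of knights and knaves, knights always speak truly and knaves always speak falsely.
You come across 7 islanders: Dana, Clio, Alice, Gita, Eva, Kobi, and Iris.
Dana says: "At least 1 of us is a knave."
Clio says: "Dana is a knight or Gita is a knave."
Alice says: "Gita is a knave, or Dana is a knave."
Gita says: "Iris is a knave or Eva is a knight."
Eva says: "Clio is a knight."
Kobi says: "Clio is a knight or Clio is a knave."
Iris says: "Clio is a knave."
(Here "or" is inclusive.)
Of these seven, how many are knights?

The unique consistent assignment is Dana=knight, Clio=knight, Alice=knave, Gita=knight, Eva=knight, Kobi=knight, Iris=knave.
That has 5 knights.

5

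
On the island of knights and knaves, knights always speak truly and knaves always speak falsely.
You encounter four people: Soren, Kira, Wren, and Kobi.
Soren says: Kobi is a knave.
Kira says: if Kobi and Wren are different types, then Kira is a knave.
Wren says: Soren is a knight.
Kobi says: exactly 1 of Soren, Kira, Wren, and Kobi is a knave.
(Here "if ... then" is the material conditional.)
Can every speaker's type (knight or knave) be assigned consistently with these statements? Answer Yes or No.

No

Checking all 16 assignments, each has at least one speaker whose statement's truth value contradicts their type.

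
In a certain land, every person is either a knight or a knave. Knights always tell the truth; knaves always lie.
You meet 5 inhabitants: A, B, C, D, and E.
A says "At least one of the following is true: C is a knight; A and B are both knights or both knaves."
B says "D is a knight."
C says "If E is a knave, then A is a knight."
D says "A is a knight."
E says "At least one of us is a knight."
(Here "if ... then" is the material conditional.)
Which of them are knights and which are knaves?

A is a knight; "at least one of the following is true: C is a knight; A and B are both knights or both knaves" is True, as required.
B (knight): "D is a knight" — True. ✓
C is a knight, so "if E is a knave, then A is a knight" must be True — and it is.
D is a knight, and the claim "A is a knight" is indeed True.
Since E is a knight, "at least one of us is a knight" needs to be True, which holds.

A is a knight, B is a knight, C is a knight, D is a knight, and E is a knight.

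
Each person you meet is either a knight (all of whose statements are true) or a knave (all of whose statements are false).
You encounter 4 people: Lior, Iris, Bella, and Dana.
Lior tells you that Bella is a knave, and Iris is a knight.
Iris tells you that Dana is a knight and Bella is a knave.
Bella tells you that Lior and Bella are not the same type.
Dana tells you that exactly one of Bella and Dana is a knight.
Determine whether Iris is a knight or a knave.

Iris is a knave.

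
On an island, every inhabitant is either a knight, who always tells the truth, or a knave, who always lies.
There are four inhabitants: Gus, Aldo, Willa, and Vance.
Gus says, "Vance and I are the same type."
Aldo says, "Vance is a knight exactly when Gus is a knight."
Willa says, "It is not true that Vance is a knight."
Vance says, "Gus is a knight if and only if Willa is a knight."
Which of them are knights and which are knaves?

Gus is a knave, Aldo is a knave, Willa is a knave, and Vance is a knight.

Gus is a knave, so "Vance and I are the same type" must be false — and it is.
Aldo is a knave, so "Vance is a knight exactly when Gus is a knight" must be false — and it is.
Willa (knave): "it is not true that Vance is a knight" — false. ✓
Vance (knight): "Gus is a knight if and only if Willa is a knight" — True. ✓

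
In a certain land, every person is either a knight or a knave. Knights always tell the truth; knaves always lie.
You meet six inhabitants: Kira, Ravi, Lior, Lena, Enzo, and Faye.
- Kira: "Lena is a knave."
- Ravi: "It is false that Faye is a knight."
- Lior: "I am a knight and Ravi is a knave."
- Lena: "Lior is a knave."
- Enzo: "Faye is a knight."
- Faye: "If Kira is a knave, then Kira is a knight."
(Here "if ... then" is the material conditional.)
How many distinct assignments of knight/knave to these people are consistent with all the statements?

2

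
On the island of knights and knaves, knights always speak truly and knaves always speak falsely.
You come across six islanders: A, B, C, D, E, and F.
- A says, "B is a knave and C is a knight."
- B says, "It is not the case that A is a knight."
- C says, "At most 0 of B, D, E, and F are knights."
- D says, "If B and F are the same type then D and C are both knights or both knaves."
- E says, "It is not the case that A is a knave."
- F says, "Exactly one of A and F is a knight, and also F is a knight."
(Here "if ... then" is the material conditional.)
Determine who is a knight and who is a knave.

A is a knave, B is a knight, C is a knave, D is a knight, E is a knave, and F is a knave.

A is a knave, so "B is a knave and C is a knight" must be false — and it is.
B is a knight, so "it is not the case that A is a knight" must be True — and it is.
As a knave, C's statement "at most 0 of B, D, E, and F are knights" should be false; it is.
D is a knight, and the claim "if B and F are the same type then D and C are both knights or both knaves" is indeed True.
Since E is a knave, "it is not the case that A is a knave" needs to be false, which holds.
F (knave): "exactly one of A and F is a knight, and also F is a knight" — false. ✓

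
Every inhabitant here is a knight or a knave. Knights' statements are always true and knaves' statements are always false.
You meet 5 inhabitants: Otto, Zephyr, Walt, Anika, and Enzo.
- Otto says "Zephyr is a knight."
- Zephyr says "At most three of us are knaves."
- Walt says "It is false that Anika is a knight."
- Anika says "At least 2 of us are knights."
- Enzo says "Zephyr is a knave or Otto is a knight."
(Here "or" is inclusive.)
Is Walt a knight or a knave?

Consistent assignments: {Otto=knight, Zephyr=knight, Walt=knave, Anika=knight, Enzo=knight}
In every consistent assignment, Walt is a knave.

Walt is a knave.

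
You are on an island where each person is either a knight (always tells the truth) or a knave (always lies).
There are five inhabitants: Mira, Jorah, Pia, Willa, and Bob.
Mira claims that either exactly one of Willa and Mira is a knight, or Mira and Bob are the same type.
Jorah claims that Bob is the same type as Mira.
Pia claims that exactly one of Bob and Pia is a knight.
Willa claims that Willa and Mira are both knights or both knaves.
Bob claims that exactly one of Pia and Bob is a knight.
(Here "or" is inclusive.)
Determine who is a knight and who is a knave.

Knights: Mira. Knaves: Jorah, Pia, Willa, and Bob.

Since Mira is a knight, "either exactly one of Willa and Mira is a knight, or Mira and Bob are the same type" needs to be True, which holds.
Jorah is a knave, so "Bob is the same type as Mira" must be False — and it is.
Since Pia is a knave, "exactly one of Bob and Pia is a knight" needs to be False, which holds.
Willa is a knave; "Willa and Mira are both knights or both knaves" is False, as required.
Bob is a knave, and the claim "exactly one of Pia and Bob is a knight" is indeed False.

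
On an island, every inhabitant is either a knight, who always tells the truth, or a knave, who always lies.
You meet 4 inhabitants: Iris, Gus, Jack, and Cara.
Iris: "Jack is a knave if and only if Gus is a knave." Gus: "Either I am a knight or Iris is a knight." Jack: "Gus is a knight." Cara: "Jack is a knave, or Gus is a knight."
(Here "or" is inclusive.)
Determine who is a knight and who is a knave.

Iris is a knight, Gus is a knight, Jack is a knight, and Cara is a knight.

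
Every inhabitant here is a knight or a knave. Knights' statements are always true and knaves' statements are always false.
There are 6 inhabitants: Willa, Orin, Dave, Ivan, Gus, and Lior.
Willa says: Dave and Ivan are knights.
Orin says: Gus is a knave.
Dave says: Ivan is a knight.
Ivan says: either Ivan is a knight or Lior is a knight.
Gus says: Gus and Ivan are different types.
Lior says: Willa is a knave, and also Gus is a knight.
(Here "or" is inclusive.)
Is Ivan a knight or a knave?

Ivan is a knave.

Consistent assignments: {Willa=knave, Orin=knight, Dave=knave, Ivan=knave, Gus=knave, Lior=knave}
In every consistent assignment, Ivan is a knave.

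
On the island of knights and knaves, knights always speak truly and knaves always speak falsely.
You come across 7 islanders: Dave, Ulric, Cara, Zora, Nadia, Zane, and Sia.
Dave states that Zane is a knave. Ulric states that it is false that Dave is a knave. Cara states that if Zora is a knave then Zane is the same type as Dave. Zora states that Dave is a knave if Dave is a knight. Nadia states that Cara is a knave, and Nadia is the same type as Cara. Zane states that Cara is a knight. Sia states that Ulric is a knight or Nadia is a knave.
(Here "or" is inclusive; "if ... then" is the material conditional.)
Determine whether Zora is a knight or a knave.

Consistent assignments: {Dave=knave, Ulric=knave, Cara=knight, Zora=knight, Nadia=knave, Zane=knight, Sia=knight}
In every consistent assignment, Zora is a knight.

Zora is a knight.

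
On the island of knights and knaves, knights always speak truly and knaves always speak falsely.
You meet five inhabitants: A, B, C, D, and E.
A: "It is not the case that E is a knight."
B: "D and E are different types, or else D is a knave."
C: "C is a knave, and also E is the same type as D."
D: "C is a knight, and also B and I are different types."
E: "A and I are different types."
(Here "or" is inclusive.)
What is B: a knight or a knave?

B is a knight.

Consistent assignments: {A=knave, B=knight, C=knave, D=knave, E=knight}
In every consistent assignment, B is a knight.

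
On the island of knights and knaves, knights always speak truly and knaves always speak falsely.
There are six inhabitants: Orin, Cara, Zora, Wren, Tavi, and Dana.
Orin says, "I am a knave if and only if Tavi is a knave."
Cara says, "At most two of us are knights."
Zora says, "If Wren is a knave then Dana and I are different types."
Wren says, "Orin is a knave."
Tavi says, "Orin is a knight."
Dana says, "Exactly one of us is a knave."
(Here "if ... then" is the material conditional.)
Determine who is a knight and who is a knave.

Since Orin is a knight, "I am a knave if and only if Tavi is a knave" needs to be True, which holds.
Cara is a knave, and the claim "at most two of us are knights" is indeed False.
Zora is a knight; "if Wren is a knave then Dana and I are different types" is True, as required.
Since Wren is a knave, "Orin is a knave" needs to be False, which holds.
Tavi is a knight, so "Orin is a knight" must be True — and it is.
Dana is a knave, and the claim "exactly one of us is a knave" is indeed False.

Orin is a knight, Cara is a knave, Zora is a knight, Wren is a knave, Tavi is a knight, and Dana is a knave.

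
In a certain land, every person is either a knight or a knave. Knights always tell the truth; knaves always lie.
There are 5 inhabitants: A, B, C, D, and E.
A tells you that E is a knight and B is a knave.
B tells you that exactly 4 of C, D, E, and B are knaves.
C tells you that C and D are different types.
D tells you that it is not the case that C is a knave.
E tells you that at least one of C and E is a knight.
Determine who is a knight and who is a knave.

A is a knight, so "E is a knight and B is a knave" must be True — and it is.
B is a knave, and the claim "exactly 4 of C, D, E, and B are knaves" is indeed False.
C (knave): "C and D are different types" — False. ✓
As a knave, D's statement "it is not the case that C is a knave" should be False; it is.
E is a knight; "at least one of C and E is a knight" is True, as required.

A is a knight, B is a knave, C is a knave, D is a knave, and E is a knight.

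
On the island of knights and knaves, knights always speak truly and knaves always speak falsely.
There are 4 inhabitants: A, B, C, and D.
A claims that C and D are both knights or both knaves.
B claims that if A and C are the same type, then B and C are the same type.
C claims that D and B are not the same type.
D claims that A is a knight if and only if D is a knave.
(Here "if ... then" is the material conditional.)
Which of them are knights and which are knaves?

Suppose A is a knight. Then A's statement "C and D are both knights or both knaves" would have to be true. Checking the 8 ways to assign the others, none is consistent with every speaker.
(For instance, with B=knight, C=knight, D=knave, A's claim "C and D are both knights or both knaves" comes out false where it would need to be true.)
So A must be a knave, making "C and D are both knights or both knaves" false. Taking A=knave, B=knight, C=knight, D=knave, each remaining statement checks out:
  B (knight): "if A and C are the same type, then B and C are the same type" — true. ✓
  C (knight): "D and B are not the same type" — true. ✓
  D (knave): "A is a knight if and only if D is a knave" — false. ✓
This is the unique consistent assignment.

A is a knave, B is a knight, C is a knight, and D is a knave.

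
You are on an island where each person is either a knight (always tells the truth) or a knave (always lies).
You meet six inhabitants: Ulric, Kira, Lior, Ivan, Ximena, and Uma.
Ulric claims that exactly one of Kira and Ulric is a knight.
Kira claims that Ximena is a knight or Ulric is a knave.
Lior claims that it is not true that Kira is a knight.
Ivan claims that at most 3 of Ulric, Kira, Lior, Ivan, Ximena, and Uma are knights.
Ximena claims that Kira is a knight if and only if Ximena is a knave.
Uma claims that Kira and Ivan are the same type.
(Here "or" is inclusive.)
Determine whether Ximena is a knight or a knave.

Ximena is a knave.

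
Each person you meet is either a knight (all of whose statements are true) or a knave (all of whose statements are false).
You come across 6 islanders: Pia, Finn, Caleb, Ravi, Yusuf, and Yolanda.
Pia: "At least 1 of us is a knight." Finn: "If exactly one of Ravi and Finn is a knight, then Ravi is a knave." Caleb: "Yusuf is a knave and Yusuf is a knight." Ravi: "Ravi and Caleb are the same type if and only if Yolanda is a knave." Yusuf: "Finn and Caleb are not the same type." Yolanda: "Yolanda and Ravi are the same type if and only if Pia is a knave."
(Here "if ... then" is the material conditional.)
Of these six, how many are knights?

The unique consistent assignment is Pia=knight, Finn=knight, Caleb=knave, Ravi=knave, Yusuf=knight, Yolanda=knight.
That has 4 knights.

4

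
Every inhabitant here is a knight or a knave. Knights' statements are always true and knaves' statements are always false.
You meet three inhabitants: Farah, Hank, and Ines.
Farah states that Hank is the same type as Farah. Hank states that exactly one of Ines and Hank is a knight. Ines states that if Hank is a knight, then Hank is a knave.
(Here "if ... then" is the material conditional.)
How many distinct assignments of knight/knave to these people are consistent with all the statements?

2

Consistent assignments:
  Farah=knight, Hank=knight, Ines=knave
  Farah=knave, Hank=knight, Ines=knave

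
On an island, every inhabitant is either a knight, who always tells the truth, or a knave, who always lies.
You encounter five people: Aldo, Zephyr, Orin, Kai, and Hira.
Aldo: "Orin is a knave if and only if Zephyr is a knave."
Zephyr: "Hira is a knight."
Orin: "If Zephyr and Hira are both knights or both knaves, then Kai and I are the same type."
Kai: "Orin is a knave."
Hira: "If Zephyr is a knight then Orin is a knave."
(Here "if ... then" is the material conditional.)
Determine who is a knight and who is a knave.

Knights: Zephyr, Kai, and Hira. Knaves: Aldo and Orin.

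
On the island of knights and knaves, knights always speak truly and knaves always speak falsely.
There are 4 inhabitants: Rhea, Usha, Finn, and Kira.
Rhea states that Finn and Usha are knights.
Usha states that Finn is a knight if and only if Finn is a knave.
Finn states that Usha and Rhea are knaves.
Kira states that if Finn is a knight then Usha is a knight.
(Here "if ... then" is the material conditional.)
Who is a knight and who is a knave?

Rhea is a knave, so "Finn and Usha are knights" must be False — and it is.
Since Usha is a knave, "Finn is a knight if and only if Finn is a knave" needs to be False, which holds.
Finn is a knight, and the claim "Usha and Rhea are knaves" is indeed true.
Kira is a knave, so "if Finn is a knight then Usha is a knight" must be False — and it is.

Rhea is a knave, Usha is a knave, Finn is a knight, and Kira is a knave.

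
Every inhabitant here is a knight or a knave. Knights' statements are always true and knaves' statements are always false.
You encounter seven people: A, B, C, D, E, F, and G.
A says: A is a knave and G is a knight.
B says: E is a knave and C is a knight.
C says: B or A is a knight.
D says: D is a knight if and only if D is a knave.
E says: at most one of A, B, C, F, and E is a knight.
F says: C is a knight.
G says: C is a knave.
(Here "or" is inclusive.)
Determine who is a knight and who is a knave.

A is a knave, so "A is a knave and G is a knight" must be false — and it is.
B is a knight; "E is a knave and C is a knight" is True, as required.
C (knight): "B or A is a knight" — True. ✓
D is a knave; "D is a knight if and only if D is a knave" is false, as required.
E is a knave, and the claim "at most one of A, B, C, F, and E is a knight" is indeed false.
F (knight): "C is a knight" — True. ✓
Since G is a knave, "C is a knave" needs to be false, which holds.

A is a knave, B is a knight, C is a knight, D is a knave, E is a knave, F is a knight, and G is a knave.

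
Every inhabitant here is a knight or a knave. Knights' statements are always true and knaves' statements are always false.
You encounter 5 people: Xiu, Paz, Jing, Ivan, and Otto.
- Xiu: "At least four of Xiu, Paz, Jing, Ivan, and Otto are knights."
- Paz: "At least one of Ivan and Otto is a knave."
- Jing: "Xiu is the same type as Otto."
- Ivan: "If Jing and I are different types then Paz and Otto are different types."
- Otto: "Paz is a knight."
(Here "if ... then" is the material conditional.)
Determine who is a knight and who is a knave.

Xiu is a knight, Paz is a knight, Jing is a knight, Ivan is a knave, and Otto is a knight.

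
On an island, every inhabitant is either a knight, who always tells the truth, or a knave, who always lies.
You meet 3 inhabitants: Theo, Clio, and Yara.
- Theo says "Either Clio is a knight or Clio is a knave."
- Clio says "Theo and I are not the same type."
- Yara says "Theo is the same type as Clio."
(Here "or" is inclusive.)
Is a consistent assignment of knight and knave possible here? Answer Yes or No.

No

Checking all 8 assignments, each has at least one speaker whose statement's truth value contradicts their type.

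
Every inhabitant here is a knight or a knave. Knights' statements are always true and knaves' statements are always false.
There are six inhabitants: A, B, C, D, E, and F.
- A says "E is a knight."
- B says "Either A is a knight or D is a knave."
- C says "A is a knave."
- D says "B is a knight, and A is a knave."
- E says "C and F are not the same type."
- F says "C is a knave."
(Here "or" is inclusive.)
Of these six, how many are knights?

The unique consistent assignment is A=knight, B=knight, C=knave, D=knave, E=knight, F=knight.
That has 4 knights.

4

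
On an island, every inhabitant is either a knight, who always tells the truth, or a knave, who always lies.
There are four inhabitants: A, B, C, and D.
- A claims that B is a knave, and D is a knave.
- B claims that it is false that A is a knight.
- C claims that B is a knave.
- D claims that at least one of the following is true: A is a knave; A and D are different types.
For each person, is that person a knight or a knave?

A is a knave; "B is a knave, and D is a knave" is False, as required.
B is a knight, so "it is false that A is a knight" must be True — and it is.
C is a knave, so "B is a knave" must be False — and it is.
D is a knight, and the claim "at least one of the following is true: A is a knave; A and D are different types" is indeed True.

Knights: B and D. Knaves: A and C.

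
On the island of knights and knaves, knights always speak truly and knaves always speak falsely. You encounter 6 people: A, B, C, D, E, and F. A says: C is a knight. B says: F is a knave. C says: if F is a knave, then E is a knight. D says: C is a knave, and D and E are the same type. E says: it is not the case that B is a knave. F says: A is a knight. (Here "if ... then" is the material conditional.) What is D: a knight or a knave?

D is a knave.

Consistent assignments: {A=knight, B=knave, C=knight, D=knave, E=knave, F=knight}
In every consistent assignment, D is a knave.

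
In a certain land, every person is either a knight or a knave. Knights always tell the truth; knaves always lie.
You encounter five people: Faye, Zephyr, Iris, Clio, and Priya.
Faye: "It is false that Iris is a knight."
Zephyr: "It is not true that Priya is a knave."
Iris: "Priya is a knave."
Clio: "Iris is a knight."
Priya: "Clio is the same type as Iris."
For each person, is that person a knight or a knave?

Faye is a knight, Zephyr is a knight, Iris is a knave, Clio is a knave, and Priya is a knight.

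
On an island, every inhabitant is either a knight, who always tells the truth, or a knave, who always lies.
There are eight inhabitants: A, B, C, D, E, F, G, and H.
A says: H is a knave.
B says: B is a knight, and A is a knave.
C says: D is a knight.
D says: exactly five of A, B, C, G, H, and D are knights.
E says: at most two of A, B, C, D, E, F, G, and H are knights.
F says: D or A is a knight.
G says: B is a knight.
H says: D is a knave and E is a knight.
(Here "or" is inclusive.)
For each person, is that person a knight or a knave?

Knights: E and H. Knaves: A, B, C, D, F, and G.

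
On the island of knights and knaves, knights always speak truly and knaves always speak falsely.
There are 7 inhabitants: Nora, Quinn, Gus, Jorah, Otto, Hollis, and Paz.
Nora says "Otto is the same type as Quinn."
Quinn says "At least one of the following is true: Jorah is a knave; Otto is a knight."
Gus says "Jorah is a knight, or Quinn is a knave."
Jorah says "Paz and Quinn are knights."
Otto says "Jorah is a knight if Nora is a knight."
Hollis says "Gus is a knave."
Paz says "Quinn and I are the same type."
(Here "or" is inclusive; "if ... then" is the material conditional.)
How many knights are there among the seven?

The unique consistent assignment is Nora=knight, Quinn=knight, Gus=knight, Jorah=knight, Otto=knight, Hollis=knave, Paz=knight.
That has 6 knights.

6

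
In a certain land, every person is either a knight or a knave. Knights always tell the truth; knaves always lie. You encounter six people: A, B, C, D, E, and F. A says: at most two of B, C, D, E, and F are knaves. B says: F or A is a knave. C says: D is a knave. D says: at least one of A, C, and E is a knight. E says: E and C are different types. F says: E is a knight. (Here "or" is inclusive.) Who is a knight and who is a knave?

A is a knight; "at most two of B, C, D, E, and F are knaves" is true, as required.
As a knave, B's statement "F or A is a knave" should be false; it is.
C (knave): "D is a knave" — false. ✓
D is a knight, and the claim "at least one of A, C, and E is a knight" is indeed true.
E (knight): "E and C are different types" — true. ✓
Since F is a knight, "E is a knight" needs to be true, which holds.

A is a knight, B is a knave, C is a knave, D is a knight, E is a knight, and F is a knight.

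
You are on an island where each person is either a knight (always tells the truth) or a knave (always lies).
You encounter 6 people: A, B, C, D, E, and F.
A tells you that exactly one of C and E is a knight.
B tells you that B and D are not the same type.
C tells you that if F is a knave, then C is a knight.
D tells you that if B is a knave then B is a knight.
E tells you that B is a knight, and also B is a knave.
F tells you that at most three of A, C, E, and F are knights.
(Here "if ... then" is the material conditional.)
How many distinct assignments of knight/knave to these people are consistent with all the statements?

1

Consistent assignments:
  A=knight, B=knave, C=knight, D=knave, E=knave, F=knight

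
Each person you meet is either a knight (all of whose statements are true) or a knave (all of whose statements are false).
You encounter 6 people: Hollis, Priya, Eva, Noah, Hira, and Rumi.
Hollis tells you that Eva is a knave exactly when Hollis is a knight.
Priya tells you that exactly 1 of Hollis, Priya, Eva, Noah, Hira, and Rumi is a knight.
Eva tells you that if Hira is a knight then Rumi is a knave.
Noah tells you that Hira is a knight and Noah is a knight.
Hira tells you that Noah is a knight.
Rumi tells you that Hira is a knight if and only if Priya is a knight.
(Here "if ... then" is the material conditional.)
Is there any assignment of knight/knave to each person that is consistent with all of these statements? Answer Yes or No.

No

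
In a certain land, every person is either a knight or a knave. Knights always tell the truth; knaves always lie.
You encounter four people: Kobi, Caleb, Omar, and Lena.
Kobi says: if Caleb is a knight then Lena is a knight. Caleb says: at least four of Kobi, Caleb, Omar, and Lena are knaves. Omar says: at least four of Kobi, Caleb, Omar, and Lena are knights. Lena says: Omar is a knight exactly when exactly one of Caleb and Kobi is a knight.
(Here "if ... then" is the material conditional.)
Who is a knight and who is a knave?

Suppose Kobi is a knave. Then Kobi's statement "if Caleb is a knight then Lena is a knight" would have to be false. Checking the 8 ways to assign the others, none is consistent with every speaker.
(For instance, with Caleb=knave, Omar=knave, Lena=knave, Kobi's claim "if Caleb is a knight then Lena is a knight" comes out true where it would need to be false.)
So Kobi must be a knight, making "if Caleb is a knight then Lena is a knight" true. Taking Kobi=knight, Caleb=knave, Omar=knave, Lena=knave, each remaining statement checks out:
  Caleb (knave): "at least four of Kobi, Caleb, Omar, and Lena are knaves" — false. ✓
  Omar (knave): "at least four of Kobi, Caleb, Omar, and Lena are knights" — false. ✓
  Lena (knave): "Omar is a knight exactly when exactly one of Caleb and Kobi is a knight" — false. ✓
This is the unique consistent assignment.

Kobi is a knight, Caleb is a knave, Omar is a knave, and Lena is a knave.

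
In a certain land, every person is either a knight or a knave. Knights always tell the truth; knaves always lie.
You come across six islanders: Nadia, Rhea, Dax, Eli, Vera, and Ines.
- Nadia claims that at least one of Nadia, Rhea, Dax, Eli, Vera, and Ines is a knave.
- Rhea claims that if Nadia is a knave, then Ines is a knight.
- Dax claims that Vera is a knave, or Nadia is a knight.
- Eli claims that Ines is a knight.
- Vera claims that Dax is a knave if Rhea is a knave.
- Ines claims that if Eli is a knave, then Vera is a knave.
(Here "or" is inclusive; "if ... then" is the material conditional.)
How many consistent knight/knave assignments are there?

1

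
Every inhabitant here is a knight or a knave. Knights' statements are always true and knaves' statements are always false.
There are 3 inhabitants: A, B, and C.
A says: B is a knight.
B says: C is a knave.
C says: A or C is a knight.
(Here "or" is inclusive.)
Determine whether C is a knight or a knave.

C is a knight.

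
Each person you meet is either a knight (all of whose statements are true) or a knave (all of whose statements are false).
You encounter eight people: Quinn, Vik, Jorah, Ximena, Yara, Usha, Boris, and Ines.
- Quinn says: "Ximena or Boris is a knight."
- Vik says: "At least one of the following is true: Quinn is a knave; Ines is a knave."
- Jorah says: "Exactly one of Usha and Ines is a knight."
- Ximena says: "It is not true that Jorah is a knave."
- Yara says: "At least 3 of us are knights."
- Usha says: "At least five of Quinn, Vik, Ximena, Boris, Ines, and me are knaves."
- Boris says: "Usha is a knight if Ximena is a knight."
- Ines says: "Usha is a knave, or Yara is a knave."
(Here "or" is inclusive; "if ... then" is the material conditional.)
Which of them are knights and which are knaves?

Quinn is a knight, so "Ximena or Boris is a knight" must be true — and it is.
Vik is a knave, and the claim "at least one of the following is true: Quinn is a knave; Ines is a knave" is indeed false.
As a knight, Jorah's statement "exactly one of Usha and Ines is a knight" should be true; it is.
Ximena (knight): "it is not true that Jorah is a knave" — true. ✓
Yara is a knight, so "at least 3 of us are knights" must be true — and it is.
Usha is a knave, so "at least five of Quinn, Vik, Ximena, Boris, Ines, and me are knaves" must be false — and it is.
Since Boris is a knave, "Usha is a knight if Ximena is a knight" needs to be false, which holds.
As a knight, Ines's statement "Usha is a knave, or Yara is a knave" should be true; it is.

Quinn is a knight, Vik is a knave, Jorah is a knight, Ximena is a knight, Yara is a knight, Usha is a knave, Boris is a knave, and Ines is a knight.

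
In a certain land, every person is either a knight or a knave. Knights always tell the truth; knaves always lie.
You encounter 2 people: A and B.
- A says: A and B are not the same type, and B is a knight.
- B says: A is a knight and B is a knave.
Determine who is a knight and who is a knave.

A is a knave, so "A and B are not the same type, and B is a knight" must be false — and it is.
B is a knave, so "A is a knight and B is a knave" must be false — and it is.

A is a knave and B is a knave.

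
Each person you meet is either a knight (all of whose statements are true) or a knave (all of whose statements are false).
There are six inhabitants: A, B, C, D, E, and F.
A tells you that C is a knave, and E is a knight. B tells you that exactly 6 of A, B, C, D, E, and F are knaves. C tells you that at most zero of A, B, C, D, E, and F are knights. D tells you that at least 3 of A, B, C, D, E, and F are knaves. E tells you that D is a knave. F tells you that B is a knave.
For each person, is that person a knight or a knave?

A is a knave, B is a knave, C is a knave, D is a knight, E is a knave, and F is a knight.

A is a knave; "C is a knave, and E is a knight" is False, as required.
B is a knave, so "exactly 6 of A, B, C, D, E, and F are knaves" must be False — and it is.
C is a knave, so "at most zero of A, B, C, D, E, and F are knights" must be False — and it is.
D is a knight, and the claim "at least 3 of A, B, C, D, E, and F are knaves" is indeed True.
As a knave, E's statement "D is a knave" should be False; it is.
F (knight): "B is a knave" — True. ✓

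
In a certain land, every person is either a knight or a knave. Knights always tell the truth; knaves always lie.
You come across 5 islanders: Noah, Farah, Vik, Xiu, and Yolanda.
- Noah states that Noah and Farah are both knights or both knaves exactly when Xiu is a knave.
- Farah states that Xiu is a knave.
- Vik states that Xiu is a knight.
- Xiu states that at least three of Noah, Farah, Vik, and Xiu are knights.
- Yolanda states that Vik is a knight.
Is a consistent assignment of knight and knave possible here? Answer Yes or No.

One consistent assignment: Noah=knight, Farah=knight, Vik=knave, Xiu=knave, Yolanda=knave.

Yes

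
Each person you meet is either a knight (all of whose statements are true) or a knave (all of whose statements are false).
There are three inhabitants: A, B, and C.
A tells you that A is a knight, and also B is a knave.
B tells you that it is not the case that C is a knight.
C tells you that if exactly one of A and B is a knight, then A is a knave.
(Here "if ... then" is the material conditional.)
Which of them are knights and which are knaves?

Knights: C. Knaves: A and B.

A (knave): "A is a knight, and also B is a knave" — false. ✓
B is a knave, and the claim "it is not the case that C is a knight" is indeed false.
C is a knight, so "if exactly one of A and B is a knight, then A is a knave" must be True — and it is.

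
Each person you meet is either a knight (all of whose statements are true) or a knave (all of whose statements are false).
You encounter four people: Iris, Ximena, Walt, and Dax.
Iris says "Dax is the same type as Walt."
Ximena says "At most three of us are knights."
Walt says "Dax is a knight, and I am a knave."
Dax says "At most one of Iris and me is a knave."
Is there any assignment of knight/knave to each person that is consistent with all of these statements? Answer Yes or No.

No

Checking all 16 assignments, each has at least one speaker whose statement's truth value contradicts their type.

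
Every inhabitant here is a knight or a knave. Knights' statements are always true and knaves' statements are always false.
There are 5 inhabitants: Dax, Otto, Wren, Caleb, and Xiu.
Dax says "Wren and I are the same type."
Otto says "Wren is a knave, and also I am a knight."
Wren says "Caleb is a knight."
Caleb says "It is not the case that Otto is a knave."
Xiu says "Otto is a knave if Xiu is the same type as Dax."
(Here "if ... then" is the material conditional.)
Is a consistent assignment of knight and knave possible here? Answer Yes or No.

No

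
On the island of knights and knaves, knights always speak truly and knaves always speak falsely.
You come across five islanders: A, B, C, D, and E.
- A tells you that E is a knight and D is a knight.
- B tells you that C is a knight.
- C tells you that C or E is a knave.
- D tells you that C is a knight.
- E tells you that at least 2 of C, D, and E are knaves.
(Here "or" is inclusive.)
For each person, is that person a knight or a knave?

Knights: B, C, and D. Knaves: A and E.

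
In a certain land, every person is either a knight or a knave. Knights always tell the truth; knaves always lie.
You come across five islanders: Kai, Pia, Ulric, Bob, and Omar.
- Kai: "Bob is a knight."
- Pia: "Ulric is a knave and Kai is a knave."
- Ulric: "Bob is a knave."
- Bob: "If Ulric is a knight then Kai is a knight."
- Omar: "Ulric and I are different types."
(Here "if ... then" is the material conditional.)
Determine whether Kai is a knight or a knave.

Kai is a knight.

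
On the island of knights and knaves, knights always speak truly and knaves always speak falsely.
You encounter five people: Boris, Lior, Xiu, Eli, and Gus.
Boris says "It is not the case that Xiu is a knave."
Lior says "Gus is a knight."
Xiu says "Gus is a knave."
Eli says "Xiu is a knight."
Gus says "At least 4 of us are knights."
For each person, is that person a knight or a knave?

Boris is a knight, Lior is a knave, Xiu is a knight, Eli is a knight, and Gus is a knave.

Suppose Boris is a knave. Then Boris's statement "it is not the case that Xiu is a knave" would have to be false. Checking the 16 ways to assign the others, none is consistent with every speaker.
(For instance, with Lior=knave, Xiu=knight, Eli=knight, Gus=knave, Boris's claim "it is not the case that Xiu is a knave" comes out true where it would need to be false.)
So Boris must be a knight, making "it is not the case that Xiu is a knave" true. Taking Boris=knight, Lior=knave, Xiu=knight, Eli=knight, Gus=knave, each remaining statement checks out:
  Lior (knave): "Gus is a knight" — false. ✓
  Xiu (knight): "Gus is a knave" — true. ✓
  Eli (knight): "Xiu is a knight" — true. ✓
  Gus (knave): "at least 4 of us are knights" — false. ✓
This is the unique consistent assignment.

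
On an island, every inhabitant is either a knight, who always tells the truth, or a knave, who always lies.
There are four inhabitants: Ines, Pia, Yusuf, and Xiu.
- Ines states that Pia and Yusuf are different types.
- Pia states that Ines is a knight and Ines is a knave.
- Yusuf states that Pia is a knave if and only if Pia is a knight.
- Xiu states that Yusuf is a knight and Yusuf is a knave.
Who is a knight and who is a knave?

Knights: none. Knaves: Ines, Pia, Yusuf, and Xiu.

Ines is a knave; "Pia and Yusuf are different types" is False, as required.
Pia is a knave, so "Ines is a knight and Ines is a knave" must be False — and it is.
Yusuf is a knave; "Pia is a knave if and only if Pia is a knight" is False, as required.
Xiu is a knave, so "Yusuf is a knight and Yusuf is a knave" must be False — and it is.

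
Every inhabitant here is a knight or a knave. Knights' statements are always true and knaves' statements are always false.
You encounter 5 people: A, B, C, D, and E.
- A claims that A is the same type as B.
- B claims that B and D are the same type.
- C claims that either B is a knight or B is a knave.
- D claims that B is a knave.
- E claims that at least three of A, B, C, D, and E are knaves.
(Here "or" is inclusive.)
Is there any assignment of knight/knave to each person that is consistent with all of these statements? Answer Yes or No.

No

Checking all 32 assignments, each has at least one speaker whose statement's truth value contradicts their type.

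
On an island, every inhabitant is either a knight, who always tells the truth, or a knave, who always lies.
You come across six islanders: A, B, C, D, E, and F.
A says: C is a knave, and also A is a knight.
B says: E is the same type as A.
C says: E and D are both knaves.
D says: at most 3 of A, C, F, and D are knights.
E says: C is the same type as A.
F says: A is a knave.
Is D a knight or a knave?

D is a knight.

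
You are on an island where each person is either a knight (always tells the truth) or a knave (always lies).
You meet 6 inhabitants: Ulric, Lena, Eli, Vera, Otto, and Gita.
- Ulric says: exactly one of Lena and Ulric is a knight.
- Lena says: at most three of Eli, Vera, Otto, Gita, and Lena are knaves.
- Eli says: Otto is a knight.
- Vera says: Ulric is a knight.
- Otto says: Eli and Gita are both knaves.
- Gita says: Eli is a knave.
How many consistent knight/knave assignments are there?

1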